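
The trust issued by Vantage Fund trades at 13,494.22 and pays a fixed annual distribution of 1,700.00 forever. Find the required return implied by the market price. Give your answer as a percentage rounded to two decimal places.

12.60%

P = C/r ⇒ r = C/P = 1,700.00/13,494.22 = 0.125980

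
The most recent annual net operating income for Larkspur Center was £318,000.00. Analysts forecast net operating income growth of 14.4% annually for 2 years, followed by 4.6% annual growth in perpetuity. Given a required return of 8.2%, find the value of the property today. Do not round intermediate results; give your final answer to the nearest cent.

D_1 = 363792.00000
D_2 = 416178.04800
Terminal value at year 2: TV = D_2×(1+g_2)/(r−g_2) = 435322.23821/0.036 = 12092284.39467
P_0 = D_1/(1+r)^1 + D_2/(1+r)^2 + TV/(1+r)^2
    = 336221.81146 + 355487.75629 + 10328894.25233 = 11020603.82009

£11020603.82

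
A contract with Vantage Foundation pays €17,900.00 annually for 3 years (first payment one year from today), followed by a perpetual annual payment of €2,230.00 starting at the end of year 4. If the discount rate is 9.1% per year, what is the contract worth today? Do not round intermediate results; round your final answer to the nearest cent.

€64100.30

PV of 3-year annuity: €17,900.00 × [1 − (1+0.091)^−3] / 0.091 = 45229.54335
Perpetuity value at year 3: €2,230.00 / 0.091 = 24505.49451
PV of perpetuity: 24505.49451 / (1+0.091)^3 = 18870.75251
Total PV = 45229.54335 + 18870.75251 = 64100.29586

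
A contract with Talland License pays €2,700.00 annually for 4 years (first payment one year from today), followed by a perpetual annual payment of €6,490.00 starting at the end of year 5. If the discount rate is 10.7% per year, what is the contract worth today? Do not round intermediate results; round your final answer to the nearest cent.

PV of 4-year annuity: €2,700.00 × [1 − (1+0.107)^−4] / 0.107 = 8430.54134
Perpetuity value at year 4: €6,490.00 / 0.107 = 60654.20561
PV of perpetuity: 60654.20561 / (1+0.107)^4 = 40389.68216
Total PV = 8430.54134 + 40389.68216 = 48820.22350

€48820.22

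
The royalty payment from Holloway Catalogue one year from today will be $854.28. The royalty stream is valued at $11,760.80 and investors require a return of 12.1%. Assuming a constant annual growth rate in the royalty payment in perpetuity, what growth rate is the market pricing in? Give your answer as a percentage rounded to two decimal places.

4.84%

P = D₁/(r−g) ⇒ g = r − D₁/P = 0.121 − $854.28/$11,760.80 = 0.048362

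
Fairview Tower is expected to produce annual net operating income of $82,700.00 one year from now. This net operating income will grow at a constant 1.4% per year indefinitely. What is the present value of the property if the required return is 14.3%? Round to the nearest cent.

Growing perpetuity: P = D₁ / (r − g) = $82,700.0000 / (0.143 − 0.014) = $641,085.27

$641085.27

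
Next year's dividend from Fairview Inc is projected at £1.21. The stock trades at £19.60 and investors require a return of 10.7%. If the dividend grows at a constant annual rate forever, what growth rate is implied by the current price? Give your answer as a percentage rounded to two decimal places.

4.53%

P = D₁/(r−g) ⇒ g = r − D₁/P = 0.107 − £1.21/£19.60 = 0.045265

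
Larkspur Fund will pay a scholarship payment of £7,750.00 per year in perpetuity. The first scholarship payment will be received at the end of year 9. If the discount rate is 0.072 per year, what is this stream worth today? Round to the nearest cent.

£61717.87

Value at end of year 8: C / r = £7,750.00 / 0.072 = £107,638.8889
Discount to today: PV = £107,638.8889 / (1 + 0.072)^8 = £107,638.8889 / 1.744047 = £61,717.87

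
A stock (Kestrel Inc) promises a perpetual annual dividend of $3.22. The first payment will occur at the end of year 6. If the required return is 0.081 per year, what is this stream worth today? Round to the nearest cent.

$26.93

Value at end of year 5: C / r = $3.22 / 0.081 = $39.7531
Discount to today: PV = $39.7531 / (1 + 0.081)^5 = $39.7531 / 1.476143 = $26.93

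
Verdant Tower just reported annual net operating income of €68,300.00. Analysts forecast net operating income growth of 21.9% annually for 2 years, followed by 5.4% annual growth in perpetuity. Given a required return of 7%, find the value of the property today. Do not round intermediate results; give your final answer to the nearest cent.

D_1 = 83257.70000
D_2 = 101491.13630
Terminal value at year 2: TV = D_2×(1+g_2)/(r−g_2) = 106971.65766/0.016 = 6685728.60376
P_0 = D_1/(1+r)^1 + D_2/(1+r)^2 + TV/(1+r)^2
    = 77810.93458 + 88646.28902 + 5839574.28925 = 6006031.51285

€6006031.51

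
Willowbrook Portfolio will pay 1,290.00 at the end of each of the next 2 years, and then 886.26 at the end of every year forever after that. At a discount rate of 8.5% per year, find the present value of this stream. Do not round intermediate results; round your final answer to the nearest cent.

11141.66

PV of 2-year annuity: 1,290.00 × [1 − (1+0.085)^−2] / 0.085 = 2284.73741
Perpetuity value at year 2: 886.26 / 0.085 = 10426.58824
PV of perpetuity: 10426.58824 / (1+0.085)^2 = 8856.92050
Total PV = 2284.73741 + 8856.92050 = 11141.65791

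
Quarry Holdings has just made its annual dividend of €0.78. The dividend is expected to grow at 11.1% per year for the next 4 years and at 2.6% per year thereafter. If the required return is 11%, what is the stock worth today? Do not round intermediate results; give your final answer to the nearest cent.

D_1 = 0.86658
D_2 = 0.96277
D_3 = 1.06964
D_4 = 1.18837
Terminal value at year 4: TV = D_4×(1+g_2)/(r−g_2) = 1.21927/0.084 = 14.51506
P_0 = D_1/(1+r)^1 + D_2/(1+r)^2 + D_3/(1+r)^3 + D_4/(1+r)^4 + TV/(1+r)^4
    = 0.78070 + 0.78141 + 0.78211 + 0.78281 + 9.56152 = 12.68855

€12.69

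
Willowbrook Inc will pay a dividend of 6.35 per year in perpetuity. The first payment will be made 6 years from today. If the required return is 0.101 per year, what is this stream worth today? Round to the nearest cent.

38.86

Value at end of year 5: C / r = 6.35 / 0.101 = 62.8713
Discount to today: PV = 62.8713 / (1 + 0.101)^5 = 62.8713 / 1.617844 = 38.86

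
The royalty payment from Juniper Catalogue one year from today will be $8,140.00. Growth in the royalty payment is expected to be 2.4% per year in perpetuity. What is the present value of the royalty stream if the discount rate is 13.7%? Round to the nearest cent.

Growing perpetuity: P = D₁ / (r − g) = $8,140.0000 / (0.137 − 0.024) = $72,035.40

$72035.40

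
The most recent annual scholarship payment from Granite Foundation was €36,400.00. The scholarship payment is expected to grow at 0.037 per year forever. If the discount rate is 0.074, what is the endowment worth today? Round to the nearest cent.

€1020183.78

D₁ = D₀ × (1 + g) = €36,400.00 × 1.037 = €37,746.8000
Growing perpetuity: P = D₁ / (r − g) = €37,746.8000 / (0.074 − 0.037) = €1,020,183.78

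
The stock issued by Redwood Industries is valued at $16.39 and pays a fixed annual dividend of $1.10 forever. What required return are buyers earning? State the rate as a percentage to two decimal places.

P = C/r ⇒ r = C/P = $1.10/$16.39 = 0.067114

6.71%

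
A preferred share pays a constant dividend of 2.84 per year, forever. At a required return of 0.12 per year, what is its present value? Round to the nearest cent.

23.67

Level perpetuity: PV = C / r = 2.84 / 0.12 = 23.67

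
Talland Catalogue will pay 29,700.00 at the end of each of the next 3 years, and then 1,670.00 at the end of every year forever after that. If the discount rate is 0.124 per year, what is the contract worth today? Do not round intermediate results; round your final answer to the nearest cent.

80331.01

PV of 3-year annuity: 29,700.00 × [1 − (1+0.124)^−3] / 0.124 = 70846.91141
Perpetuity value at year 3: 1,670.00 / 0.124 = 13467.74194
PV of perpetuity: 13467.74194 / (1+0.124)^3 = 9484.09406
Total PV = 70846.91141 + 9484.09406 = 80331.00546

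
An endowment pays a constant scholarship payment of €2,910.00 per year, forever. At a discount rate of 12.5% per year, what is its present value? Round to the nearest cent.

Level perpetuity: PV = C / r = €2,910.00 / 0.125 = €23,280.00

€23280.00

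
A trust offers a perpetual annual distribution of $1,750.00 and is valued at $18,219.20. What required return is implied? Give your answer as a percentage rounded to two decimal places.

P = C/r ⇒ r = C/P = $1,750.00/$18,219.20 = 0.096053

9.61%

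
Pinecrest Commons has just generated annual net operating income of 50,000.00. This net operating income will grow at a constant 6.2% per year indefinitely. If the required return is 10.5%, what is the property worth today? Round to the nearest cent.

D₁ = D₀ × (1 + g) = 50,000.00 × 1.062 = 53,100.0000
Growing perpetuity: P = D₁ / (r − g) = 53,100.0000 / (0.105 − 0.062) = 1,234,883.72

1234883.72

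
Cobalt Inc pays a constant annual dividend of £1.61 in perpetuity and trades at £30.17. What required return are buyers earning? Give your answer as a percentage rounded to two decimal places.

5.34%

P = C/r ⇒ r = C/P = £1.61/£30.17 = 0.053364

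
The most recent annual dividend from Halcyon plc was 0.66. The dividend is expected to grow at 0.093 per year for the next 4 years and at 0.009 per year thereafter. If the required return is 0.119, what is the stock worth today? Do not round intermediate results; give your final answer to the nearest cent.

8.00

D_1 = 0.72138
D_2 = 0.78847
D_3 = 0.86180
D_4 = 0.94194
Terminal value at year 4: TV = D_4×(1+g_2)/(r−g_2) = 0.95042/0.11 = 8.64019
P_0 = D_1/(1+r)^1 + D_2/(1+r)^2 + D_3/(1+r)^3 + D_4/(1+r)^4 + TV/(1+r)^4
    = 0.64466 + 0.62969 + 0.61506 + 0.60076 + 5.51065 = 8.00082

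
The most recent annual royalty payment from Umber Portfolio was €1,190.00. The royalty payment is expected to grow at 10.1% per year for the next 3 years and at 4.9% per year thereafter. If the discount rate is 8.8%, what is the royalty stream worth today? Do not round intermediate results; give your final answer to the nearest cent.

€36825.05

D_1 = 1310.19000
D_2 = 1442.51919
D_3 = 1588.21363
Terminal value at year 3: TV = D_3×(1+g_2)/(r−g_2) = 1666.03610/0.039 = 42718.87426
P_0 = D_1/(1+r)^1 + D_2/(1+r)^2 + D_3/(1+r)^3 + TV/(1+r)^3
    = 1204.21875 + 1218.60739 + 1233.16796 + 33169.05614 = 36825.05024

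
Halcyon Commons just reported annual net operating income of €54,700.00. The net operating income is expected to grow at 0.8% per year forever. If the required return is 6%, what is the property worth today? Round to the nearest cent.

€1060338.46

D₁ = D₀ × (1 + g) = €54,700.00 × 1.008 = €55,137.6000
Growing perpetuity: P = D₁ / (r − g) = €55,137.6000 / (0.06 − 0.008) = €1,060,338.46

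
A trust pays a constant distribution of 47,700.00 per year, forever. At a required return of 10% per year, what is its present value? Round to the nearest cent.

477000.00

Level perpetuity: PV = C / r = 47,700.00 / 0.1 = 477,000.00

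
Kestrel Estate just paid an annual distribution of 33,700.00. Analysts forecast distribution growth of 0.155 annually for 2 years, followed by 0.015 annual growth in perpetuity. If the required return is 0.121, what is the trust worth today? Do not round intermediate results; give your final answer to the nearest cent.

D_1 = 38923.50000
D_2 = 44956.64250
Terminal value at year 2: TV = D_2×(1+g_2)/(r−g_2) = 45630.99214/0.106 = 430481.05790
P_0 = D_1/(1+r)^1 + D_2/(1+r)^2 + TV/(1+r)^2
    = 34722.12310 + 35775.24727 + 342564.86769 = 413062.23806

413062.24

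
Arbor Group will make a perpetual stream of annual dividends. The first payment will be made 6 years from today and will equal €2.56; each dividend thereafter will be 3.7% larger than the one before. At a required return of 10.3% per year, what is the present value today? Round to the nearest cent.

Value at end of year 5: C₁ / (r − g) = €2.56 / (0.103 − 0.037) = €38.7879
Discount to today: PV = €38.7879 / (1 + 0.103)^5 = €38.7879 / 1.632592 = €23.76

€23.76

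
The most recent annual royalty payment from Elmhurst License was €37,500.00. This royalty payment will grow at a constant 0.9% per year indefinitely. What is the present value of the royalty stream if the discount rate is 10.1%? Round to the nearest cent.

D₁ = D₀ × (1 + g) = €37,500.00 × 1.009 = €37,837.5000
Growing perpetuity: P = D₁ / (r − g) = €37,837.5000 / (0.101 − 0.009) = €411,277.17

€411277.17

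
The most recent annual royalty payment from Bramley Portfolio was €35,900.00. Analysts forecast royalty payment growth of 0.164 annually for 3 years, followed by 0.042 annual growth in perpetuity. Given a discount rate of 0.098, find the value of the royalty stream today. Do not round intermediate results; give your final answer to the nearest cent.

€917014.73

D_1 = 41787.60000
D_2 = 48640.76640
D_3 = 56617.85209
Terminal value at year 3: TV = D_3×(1+g_2)/(r−g_2) = 58995.80188/0.056 = 1053496.46210
P_0 = D_1/(1+r)^1 + D_2/(1+r)^2 + D_3/(1+r)^3 + TV/(1+r)^3
    = 38057.92350 + 40345.55824 + 42770.70109 + 795840.54525 = 917014.72808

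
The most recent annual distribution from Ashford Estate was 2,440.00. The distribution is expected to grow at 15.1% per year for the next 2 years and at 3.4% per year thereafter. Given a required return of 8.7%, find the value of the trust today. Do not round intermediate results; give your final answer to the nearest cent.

D_1 = 2808.44000
D_2 = 3232.51444
Terminal value at year 2: TV = D_2×(1+g_2)/(r−g_2) = 3342.41993/0.053 = 63064.52700
P_0 = D_1/(1+r)^1 + D_2/(1+r)^2 + TV/(1+r)^2
    = 2583.66145 + 2735.78136 + 53373.54568 = 58692.98849

58692.99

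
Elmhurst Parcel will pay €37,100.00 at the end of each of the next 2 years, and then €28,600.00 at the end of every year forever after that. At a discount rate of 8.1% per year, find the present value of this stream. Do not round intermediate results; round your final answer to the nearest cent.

PV of 2-year annuity: €37,100.00 × [1 − (1+0.081)^−2] / 0.081 = 66068.52359
Perpetuity value at year 2: €28,600.00 / 0.081 = 353086.41975
PV of perpetuity: 353086.41975 / (1+0.081)^2 = 302154.88944
Total PV = 66068.52359 + 302154.88944 = 368223.41303

€368223.41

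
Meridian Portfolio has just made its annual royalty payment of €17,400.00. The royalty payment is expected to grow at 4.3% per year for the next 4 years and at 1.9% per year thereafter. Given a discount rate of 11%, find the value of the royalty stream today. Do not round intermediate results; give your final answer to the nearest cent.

D_1 = 18148.20000
D_2 = 18928.57260
D_3 = 19742.50122
D_4 = 20591.42877
Terminal value at year 4: TV = D_4×(1+g_2)/(r−g_2) = 20982.66592/0.091 = 230578.74639
P_0 = D_1/(1+r)^1 + D_2/(1+r)^2 + D_3/(1+r)^3 + D_4/(1+r)^4 + TV/(1+r)^4
    = 16349.72973 + 15362.85415 + 14435.54674 + 13564.21194 + 151889.36222 = 211601.70478

€211601.70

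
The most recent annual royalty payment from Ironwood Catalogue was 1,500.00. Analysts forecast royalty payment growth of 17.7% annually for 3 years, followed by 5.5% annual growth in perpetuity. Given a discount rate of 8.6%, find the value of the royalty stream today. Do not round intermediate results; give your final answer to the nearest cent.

D_1 = 1765.50000
D_2 = 2077.99350
D_3 = 2445.79835
Terminal value at year 3: TV = D_3×(1+g_2)/(r−g_2) = 2580.31726/0.031 = 83236.04060
P_0 = D_1/(1+r)^1 + D_2/(1+r)^2 + D_3/(1+r)^3 + TV/(1+r)^3
    = 1625.69061 + 1761.91330 + 1909.55060 + 64986.31894 = 70283.47345

70283.47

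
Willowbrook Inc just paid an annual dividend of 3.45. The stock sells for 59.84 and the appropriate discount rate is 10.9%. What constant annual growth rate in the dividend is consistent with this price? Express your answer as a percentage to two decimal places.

4.85%

P = D₀(1+g)/(r−g) ⇒ P(r−g) = D₀(1+g) ⇒ g(P+D₀) = P·r − D₀
g = (P·r − D₀)/(P + D₀) = (59.84×0.109 − 3.45) / (59.84 + 3.45) = 0.048547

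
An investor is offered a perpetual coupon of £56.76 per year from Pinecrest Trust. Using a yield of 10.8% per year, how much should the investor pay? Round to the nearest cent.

Level perpetuity: PV = C / r = £56.76 / 0.108 = £525.56

£525.56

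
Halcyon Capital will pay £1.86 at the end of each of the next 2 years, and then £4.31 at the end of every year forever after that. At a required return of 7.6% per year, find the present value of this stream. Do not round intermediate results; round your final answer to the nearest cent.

PV of 2-year annuity: £1.86 × [1 − (1+0.076)^−2] / 0.076 = 3.33515
Perpetuity value at year 2: £4.31 / 0.076 = 56.71053
PV of perpetuity: 56.71053 / (1+0.076)^2 = 48.98230
Total PV = 3.33515 + 48.98230 = 52.31745

£52.32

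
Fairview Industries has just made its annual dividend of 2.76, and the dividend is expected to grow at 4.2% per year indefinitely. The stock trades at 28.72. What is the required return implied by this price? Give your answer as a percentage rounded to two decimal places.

14.21%

D₁ = 2.76 × 1.042 = 2.8759
P = D₁/(r − g) ⇒ r = D₁/P + g = 2.8759/28.72 + 0.042 = 0.100136 + 0.042 = 0.142136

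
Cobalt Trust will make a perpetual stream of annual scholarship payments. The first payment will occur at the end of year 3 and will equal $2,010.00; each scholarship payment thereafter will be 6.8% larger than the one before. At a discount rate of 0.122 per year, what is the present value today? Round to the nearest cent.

Value at end of year 2: C₁ / (r − g) = $2,010.00 / (0.122 − 0.068) = $37,222.2222
Discount to today: PV = $37,222.2222 / (1 + 0.122)^2 = $37,222.2222 / 1.258884 = $29,567.63

$29567.63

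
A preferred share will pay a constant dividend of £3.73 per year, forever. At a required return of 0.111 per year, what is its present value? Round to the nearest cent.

Level perpetuity: PV = C / r = £3.73 / 0.111 = £33.60

£33.60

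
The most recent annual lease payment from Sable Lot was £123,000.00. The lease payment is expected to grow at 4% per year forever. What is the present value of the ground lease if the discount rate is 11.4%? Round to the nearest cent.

D₁ = D₀ × (1 + g) = £123,000.00 × 1.04 = £127,920.0000
Growing perpetuity: P = D₁ / (r − g) = £127,920.0000 / (0.114 − 0.04) = £1,728,648.65

£1728648.65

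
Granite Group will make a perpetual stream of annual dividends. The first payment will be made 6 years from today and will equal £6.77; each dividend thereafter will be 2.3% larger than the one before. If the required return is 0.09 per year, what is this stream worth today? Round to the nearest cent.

Value at end of year 5: C₁ / (r − g) = £6.77 / (0.09 − 0.023) = £101.0448
Discount to today: PV = £101.0448 / (1 + 0.09)^5 = £101.0448 / 1.538624 = £65.67

£65.67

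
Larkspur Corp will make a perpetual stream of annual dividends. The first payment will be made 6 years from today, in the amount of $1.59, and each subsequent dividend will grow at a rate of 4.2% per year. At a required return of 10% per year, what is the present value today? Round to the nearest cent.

$17.02

Value at end of year 5: C₁ / (r − g) = $1.59 / (0.1 − 0.042) = $27.4138
Discount to today: PV = $27.4138 / (1 + 0.1)^5 = $27.4138 / 1.610510 = $17.02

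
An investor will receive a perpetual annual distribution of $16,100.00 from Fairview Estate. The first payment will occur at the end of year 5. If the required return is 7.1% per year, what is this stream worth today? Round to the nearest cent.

Value at end of year 4: C / r = $16,100.00 / 0.071 = $226,760.5634
Discount to today: PV = $226,760.5634 / (1 + 0.071)^4 = $226,760.5634 / 1.315703 = $172,349.35

$172349.35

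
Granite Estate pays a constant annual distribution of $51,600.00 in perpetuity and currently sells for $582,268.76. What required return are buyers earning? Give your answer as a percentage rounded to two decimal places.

8.86%

P = C/r ⇒ r = C/P = $51,600.00/$582,268.76 = 0.088619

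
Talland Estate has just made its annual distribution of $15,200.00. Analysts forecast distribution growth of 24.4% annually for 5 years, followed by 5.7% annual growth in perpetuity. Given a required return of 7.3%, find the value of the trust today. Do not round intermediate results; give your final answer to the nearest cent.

D_1 = 18908.80000
D_2 = 23522.54720
D_3 = 29262.04872
D_4 = 36401.98860
D_5 = 45284.07382
Terminal value at year 5: TV = D_5×(1+g_2)/(r−g_2) = 47865.26603/0.016 = 2991579.12693
P_0 = D_1/(1+r)^1 + D_2/(1+r)^2 + D_3/(1+r)^3 + D_4/(1+r)^4 + D_5/(1+r)^5 + TV/(1+r)^5
    = 17622.36719 + 20430.77800 + 23686.75473 + 27461.62431 + 31838.08075 + 2103303.20952 = 2224342.81451

$2224342.81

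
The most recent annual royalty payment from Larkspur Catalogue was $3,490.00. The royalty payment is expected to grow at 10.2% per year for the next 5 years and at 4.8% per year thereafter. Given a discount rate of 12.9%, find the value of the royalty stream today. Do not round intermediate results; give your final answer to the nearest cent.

$56244.63

D_1 = 3845.98000
D_2 = 4238.26996
D_3 = 4670.57350
D_4 = 5146.97199
D_5 = 5671.96314
Terminal value at year 5: TV = D_5×(1+g_2)/(r−g_2) = 5944.21737/0.081 = 73385.39958
P_0 = D_1/(1+r)^1 + D_2/(1+r)^2 + D_3/(1+r)^3 + D_4/(1+r)^4 + D_5/(1+r)^5 + TV/(1+r)^5
    = 3406.53676 + 3325.06954 + 3245.55060 + 3167.93336 + 3092.17233 + 40007.36548 = 56244.62807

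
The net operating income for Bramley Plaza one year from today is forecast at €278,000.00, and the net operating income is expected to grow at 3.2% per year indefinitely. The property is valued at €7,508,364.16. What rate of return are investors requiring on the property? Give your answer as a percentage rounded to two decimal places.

6.90%

P = D₁/(r − g) ⇒ r = D₁/P + g = €278,000.0000/€7,508,364.16 + 0.032 = 0.037025 + 0.032 = 0.069025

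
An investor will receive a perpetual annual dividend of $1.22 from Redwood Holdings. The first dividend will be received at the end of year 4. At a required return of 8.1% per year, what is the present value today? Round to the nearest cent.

$11.92

Value at end of year 3: C / r = $1.22 / 0.081 = $15.0617
Discount to today: PV = $15.0617 / (1 + 0.081)^3 = $15.0617 / 1.263214 = $11.92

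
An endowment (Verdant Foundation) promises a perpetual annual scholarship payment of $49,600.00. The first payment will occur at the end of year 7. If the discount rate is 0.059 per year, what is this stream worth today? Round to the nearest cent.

$596010.49

Value at end of year 6: C / r = $49,600.00 / 0.059 = $840,677.9661
Discount to today: PV = $840,677.9661 / (1 + 0.059)^6 = $840,677.9661 / 1.410509 = $596,010.49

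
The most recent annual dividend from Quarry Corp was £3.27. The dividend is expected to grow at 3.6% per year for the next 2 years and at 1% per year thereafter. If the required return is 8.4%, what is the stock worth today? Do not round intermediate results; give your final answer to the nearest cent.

£46.88

D_1 = 3.38772
D_2 = 3.50968
Terminal value at year 2: TV = D_2×(1+g_2)/(r−g_2) = 3.54477/0.074 = 47.90236
P_0 = D_1/(1+r)^1 + D_2/(1+r)^2 + TV/(1+r)^2
    = 3.12520 + 2.98682 + 40.76602 = 46.87804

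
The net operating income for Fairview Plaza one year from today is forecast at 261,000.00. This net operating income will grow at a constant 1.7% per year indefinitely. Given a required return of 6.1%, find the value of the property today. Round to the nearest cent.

Growing perpetuity: P = D₁ / (r − g) = 261,000.0000 / (0.061 − 0.017) = 5,931,818.18

5931818.18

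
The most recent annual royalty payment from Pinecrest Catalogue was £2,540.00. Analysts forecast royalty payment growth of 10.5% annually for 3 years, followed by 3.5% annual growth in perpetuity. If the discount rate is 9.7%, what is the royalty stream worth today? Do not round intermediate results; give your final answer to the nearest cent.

£51067.73

D_1 = 2806.70000
D_2 = 3101.40350
D_3 = 3427.05087
Terminal value at year 3: TV = D_3×(1+g_2)/(r−g_2) = 3546.99765/0.062 = 57209.63948
P_0 = D_1/(1+r)^1 + D_2/(1+r)^2 + D_3/(1+r)^3 + TV/(1+r)^3
    = 2558.52325 + 2577.18157 + 2595.97597 + 43336.05046 = 51067.73125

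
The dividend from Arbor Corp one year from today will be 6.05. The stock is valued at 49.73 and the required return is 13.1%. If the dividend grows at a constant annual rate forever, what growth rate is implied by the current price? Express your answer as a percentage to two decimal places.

P = D₁/(r−g) ⇒ g = r − D₁/P = 0.131 − 6.05/49.73 = 0.009343

0.93%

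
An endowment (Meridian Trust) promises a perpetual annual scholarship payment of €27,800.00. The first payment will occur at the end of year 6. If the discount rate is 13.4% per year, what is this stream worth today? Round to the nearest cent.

€110630.46

Value at end of year 5: C / r = €27,800.00 / 0.134 = €207,462.6866
Discount to today: PV = €207,462.6866 / (1 + 0.134)^5 = €207,462.6866 / 1.875276 = €110,630.46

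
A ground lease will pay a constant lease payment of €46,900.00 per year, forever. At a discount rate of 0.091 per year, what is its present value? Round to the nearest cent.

Level perpetuity: PV = C / r = €46,900.00 / 0.091 = €515,384.62

€515384.62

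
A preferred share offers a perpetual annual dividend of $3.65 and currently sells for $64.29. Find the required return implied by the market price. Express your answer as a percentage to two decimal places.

P = C/r ⇒ r = C/P = $3.65/$64.29 = 0.056774

5.68%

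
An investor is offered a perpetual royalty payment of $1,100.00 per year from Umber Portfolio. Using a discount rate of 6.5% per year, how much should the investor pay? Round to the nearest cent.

$16923.08

Level perpetuity: PV = C / r = $1,100.00 / 0.065 = $16,923.08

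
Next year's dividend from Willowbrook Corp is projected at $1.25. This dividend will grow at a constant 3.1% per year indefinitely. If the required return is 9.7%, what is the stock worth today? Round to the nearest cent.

Growing perpetuity: P = D₁ / (r − g) = $1.2500 / (0.097 − 0.031) = $18.94

$18.94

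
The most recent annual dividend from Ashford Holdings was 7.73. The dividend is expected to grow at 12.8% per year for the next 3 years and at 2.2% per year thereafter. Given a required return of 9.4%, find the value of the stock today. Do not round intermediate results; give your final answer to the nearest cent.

D_1 = 8.71944
D_2 = 9.83553
D_3 = 11.09448
Terminal value at year 3: TV = D_3×(1+g_2)/(r−g_2) = 11.33855/0.072 = 157.47992
P_0 = D_1/(1+r)^1 + D_2/(1+r)^2 + D_3/(1+r)^3 + TV/(1+r)^3
    = 7.97024 + 8.21794 + 8.47334 + 120.27441 = 144.93593

144.94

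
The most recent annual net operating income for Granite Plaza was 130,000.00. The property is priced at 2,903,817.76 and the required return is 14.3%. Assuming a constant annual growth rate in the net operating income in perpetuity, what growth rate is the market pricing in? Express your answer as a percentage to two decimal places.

9.40%

P = D₀(1+g)/(r−g) ⇒ P(r−g) = D₀(1+g) ⇒ g(P+D₀) = P·r − D₀
g = (P·r − D₀)/(P + D₀) = (2,903,817.76×0.143 − 130,000.00) / (2,903,817.76 + 130,000.00) = 0.094022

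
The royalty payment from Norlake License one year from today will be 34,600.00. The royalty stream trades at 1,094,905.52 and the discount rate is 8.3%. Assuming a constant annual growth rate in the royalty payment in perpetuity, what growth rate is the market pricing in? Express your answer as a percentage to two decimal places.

P = D₁/(r−g) ⇒ g = r − D₁/P = 0.083 − 34,600.00/1,094,905.52 = 0.051399

5.14%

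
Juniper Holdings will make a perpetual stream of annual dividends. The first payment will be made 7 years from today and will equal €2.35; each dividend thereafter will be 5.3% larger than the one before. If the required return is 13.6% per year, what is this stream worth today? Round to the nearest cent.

Value at end of year 6: C₁ / (r − g) = €2.35 / (0.136 − 0.053) = €28.3133
Discount to today: PV = €28.3133 / (1 + 0.136)^6 = €28.3133 / 2.149166 = €13.17

€13.17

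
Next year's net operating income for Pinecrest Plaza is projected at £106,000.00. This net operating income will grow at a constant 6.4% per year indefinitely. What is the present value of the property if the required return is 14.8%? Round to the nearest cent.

Growing perpetuity: P = D₁ / (r − g) = £106,000.0000 / (0.148 − 0.064) = £1,261,904.76

£1261904.76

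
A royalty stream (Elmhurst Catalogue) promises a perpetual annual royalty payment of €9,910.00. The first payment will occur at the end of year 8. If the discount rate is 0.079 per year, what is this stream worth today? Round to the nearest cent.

Value at end of year 7: C / r = €9,910.00 / 0.079 = €125,443.0380
Discount to today: PV = €125,443.0380 / (1 + 0.079)^7 = €125,443.0380 / 1.702747 = €73,670.98

€73670.98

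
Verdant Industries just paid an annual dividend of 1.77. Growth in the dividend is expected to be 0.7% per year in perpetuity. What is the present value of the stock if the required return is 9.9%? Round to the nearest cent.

D₁ = D₀ × (1 + g) = 1.77 × 1.007 = 1.7824
Growing perpetuity: P = D₁ / (r − g) = 1.7824 / (0.099 − 0.007) = 19.37

19.37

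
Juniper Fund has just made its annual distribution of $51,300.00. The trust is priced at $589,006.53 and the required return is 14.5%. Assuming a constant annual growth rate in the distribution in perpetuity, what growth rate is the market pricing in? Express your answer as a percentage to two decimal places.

5.33%

P = D₀(1+g)/(r−g) ⇒ P(r−g) = D₀(1+g) ⇒ g(P+D₀) = P·r − D₀
g = (P·r − D₀)/(P + D₀) = ($589,006.53×0.145 − $51,300.00) / ($589,006.53 + $51,300.00) = 0.053265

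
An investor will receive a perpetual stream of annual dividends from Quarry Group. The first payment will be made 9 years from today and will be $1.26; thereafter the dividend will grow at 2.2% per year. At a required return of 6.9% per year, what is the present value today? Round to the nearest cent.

$15.72

Value at end of year 8: C₁ / (r − g) = $1.26 / (0.069 − 0.022) = $26.8085
Discount to today: PV = $26.8085 / (1 + 0.069)^8 = $26.8085 / 1.705382 = $15.72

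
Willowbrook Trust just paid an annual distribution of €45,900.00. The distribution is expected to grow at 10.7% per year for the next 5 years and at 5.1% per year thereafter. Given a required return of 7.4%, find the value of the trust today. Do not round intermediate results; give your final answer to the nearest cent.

D_1 = 50811.30000
D_2 = 56248.10910
D_3 = 62266.65677
D_4 = 68929.18905
D_5 = 76304.61228
Terminal value at year 5: TV = D_5×(1+g_2)/(r−g_2) = 80196.14750/0.023 = 3486789.02186
P_0 = D_1/(1+r)^1 + D_2/(1+r)^2 + D_3/(1+r)^3 + D_4/(1+r)^4 + D_5/(1+r)^5 + TV/(1+r)^5
    = 47310.33520 + 48764.00471 + 50262.34005 + 51806.71363 + 53398.54003 + 2440081.11165 = 2691623.04527

€2691623.05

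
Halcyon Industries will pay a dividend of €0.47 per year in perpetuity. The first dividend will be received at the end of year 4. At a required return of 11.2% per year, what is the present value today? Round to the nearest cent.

€3.05

Value at end of year 3: C / r = €0.47 / 0.112 = €4.1964
Discount to today: PV = €4.1964 / (1 + 0.112)^3 = €4.1964 / 1.375037 = €3.05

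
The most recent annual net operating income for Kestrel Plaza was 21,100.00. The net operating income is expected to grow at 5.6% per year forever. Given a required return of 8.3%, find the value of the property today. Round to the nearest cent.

D₁ = D₀ × (1 + g) = 21,100.00 × 1.056 = 22,281.6000
Growing perpetuity: P = D₁ / (r − g) = 22,281.6000 / (0.083 − 0.056) = 825,244.44

825244.44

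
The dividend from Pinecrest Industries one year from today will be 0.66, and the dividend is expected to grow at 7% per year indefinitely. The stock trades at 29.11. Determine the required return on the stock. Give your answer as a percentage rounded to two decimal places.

9.27%

P = D₁/(r − g) ⇒ r = D₁/P + g = 0.6600/29.11 + 0.07 = 0.022673 + 0.07 = 0.092673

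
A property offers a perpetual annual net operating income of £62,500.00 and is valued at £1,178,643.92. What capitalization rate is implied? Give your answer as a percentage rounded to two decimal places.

5.30%

P = C/r ⇒ r = C/P = £62,500.00/£1,178,643.92 = 0.053027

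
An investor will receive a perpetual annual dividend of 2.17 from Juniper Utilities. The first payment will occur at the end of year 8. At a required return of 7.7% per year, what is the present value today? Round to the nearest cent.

16.77

Value at end of year 7: C / r = 2.17 / 0.077 = 28.1818
Discount to today: PV = 28.1818 / (1 + 0.077)^7 = 28.1818 / 1.680776 = 16.77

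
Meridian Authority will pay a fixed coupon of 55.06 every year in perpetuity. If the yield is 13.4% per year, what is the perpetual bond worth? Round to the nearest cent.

410.90

Level perpetuity: PV = C / r = 55.06 / 0.134 = 410.90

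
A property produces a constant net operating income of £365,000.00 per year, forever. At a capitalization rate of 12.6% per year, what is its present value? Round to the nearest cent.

£2896825.40

Level perpetuity: PV = C / r = £365,000.00 / 0.126 = £2,896,825.40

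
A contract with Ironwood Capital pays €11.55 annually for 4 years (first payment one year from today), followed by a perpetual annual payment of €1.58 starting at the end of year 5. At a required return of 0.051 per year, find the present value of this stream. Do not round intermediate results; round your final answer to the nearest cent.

€66.25

PV of 4-year annuity: €11.55 × [1 − (1+0.051)^−4] / 0.051 = 40.86077
Perpetuity value at year 4: €1.58 / 0.051 = 30.98039
PV of perpetuity: 30.98039 / (1+0.051)^4 = 25.39078
Total PV = 40.86077 + 25.39078 = 66.25155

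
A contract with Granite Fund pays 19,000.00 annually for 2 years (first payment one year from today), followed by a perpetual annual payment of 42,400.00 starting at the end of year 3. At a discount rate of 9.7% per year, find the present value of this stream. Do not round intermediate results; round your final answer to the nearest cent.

396337.74

PV of 2-year annuity: 19,000.00 × [1 − (1+0.097)^−2] / 0.097 = 33108.44443
Perpetuity value at year 2: 42,400.00 / 0.097 = 437113.40206
PV of perpetuity: 437113.40206 / (1+0.097)^2 = 363229.29450
Total PV = 33108.44443 + 363229.29450 = 396337.73892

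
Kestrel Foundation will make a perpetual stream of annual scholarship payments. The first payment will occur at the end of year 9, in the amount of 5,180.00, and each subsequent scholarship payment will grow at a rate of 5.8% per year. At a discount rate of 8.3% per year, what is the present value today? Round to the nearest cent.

Value at end of year 8: C₁ / (r − g) = 5,180.00 / (0.083 − 0.058) = 207,200.0000
Discount to today: PV = 207,200.0000 / (1 + 0.083)^8 = 207,200.0000 / 1.892464 = 109,486.88

109486.88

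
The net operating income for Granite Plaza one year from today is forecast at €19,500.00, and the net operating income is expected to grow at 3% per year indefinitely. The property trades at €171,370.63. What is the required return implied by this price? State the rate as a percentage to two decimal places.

P = D₁/(r − g) ⇒ r = D₁/P + g = €19,500.0000/€171,370.63 + 0.03 = 0.113788 + 0.03 = 0.143788

14.38%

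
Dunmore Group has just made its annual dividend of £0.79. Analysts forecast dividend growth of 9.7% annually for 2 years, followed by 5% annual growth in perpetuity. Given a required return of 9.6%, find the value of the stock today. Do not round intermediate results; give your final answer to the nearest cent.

D_1 = 0.86663
D_2 = 0.95069
Terminal value at year 2: TV = D_2×(1+g_2)/(r−g_2) = 0.99823/0.046 = 21.70060
P_0 = D_1/(1+r)^1 + D_2/(1+r)^2 + TV/(1+r)^2
    = 0.79072 + 0.79144 + 18.06553 = 19.64769

£19.65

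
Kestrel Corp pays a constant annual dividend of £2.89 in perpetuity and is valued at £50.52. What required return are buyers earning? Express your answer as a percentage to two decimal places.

P = C/r ⇒ r = C/P = £2.89/£50.52 = 0.057205

5.72%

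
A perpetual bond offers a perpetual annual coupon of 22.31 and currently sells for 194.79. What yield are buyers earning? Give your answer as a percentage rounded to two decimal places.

P = C/r ⇒ r = C/P = 22.31/194.79 = 0.114534

11.45%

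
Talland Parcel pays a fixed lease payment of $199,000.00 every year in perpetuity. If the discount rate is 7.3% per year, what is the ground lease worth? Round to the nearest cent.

$2726027.40

Level perpetuity: PV = C / r = $199,000.00 / 0.073 = $2,726,027.40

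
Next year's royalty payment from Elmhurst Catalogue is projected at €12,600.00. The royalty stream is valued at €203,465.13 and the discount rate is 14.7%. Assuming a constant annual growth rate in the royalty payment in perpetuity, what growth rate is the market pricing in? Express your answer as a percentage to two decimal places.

8.51%

P = D₁/(r−g) ⇒ g = r − D₁/P = 0.147 − €12,600.00/€203,465.13 = 0.085073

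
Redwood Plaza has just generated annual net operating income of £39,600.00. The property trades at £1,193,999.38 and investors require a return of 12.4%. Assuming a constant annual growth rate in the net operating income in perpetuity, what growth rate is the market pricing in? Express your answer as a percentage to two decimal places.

P = D₀(1+g)/(r−g) ⇒ P(r−g) = D₀(1+g) ⇒ g(P+D₀) = P·r − D₀
g = (P·r − D₀)/(P + D₀) = (£1,193,999.38×0.124 − £39,600.00) / (£1,193,999.38 + £39,600.00) = 0.087918

8.79%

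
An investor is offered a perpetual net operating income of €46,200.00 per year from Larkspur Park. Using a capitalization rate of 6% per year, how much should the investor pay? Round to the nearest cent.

Level perpetuity: PV = C / r = €46,200.00 / 0.06 = €770,000.00

€770000.00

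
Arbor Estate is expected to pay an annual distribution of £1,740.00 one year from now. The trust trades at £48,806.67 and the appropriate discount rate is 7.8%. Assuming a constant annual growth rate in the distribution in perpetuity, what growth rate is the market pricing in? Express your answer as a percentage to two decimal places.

P = D₁/(r−g) ⇒ g = r − D₁/P = 0.078 − £1,740.00/£48,806.67 = 0.042349

4.23%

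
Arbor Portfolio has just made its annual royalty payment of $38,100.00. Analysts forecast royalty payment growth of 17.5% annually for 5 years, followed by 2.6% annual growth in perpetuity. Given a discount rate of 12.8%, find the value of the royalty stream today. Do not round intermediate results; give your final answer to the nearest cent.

$685697.09

D_1 = 44767.50000
D_2 = 52601.81250
D_3 = 61807.12969
D_4 = 72623.37738
D_5 = 85332.46842
Terminal value at year 5: TV = D_5×(1+g_2)/(r−g_2) = 87551.11260/0.102 = 858344.24121
P_0 = D_1/(1+r)^1 + D_2/(1+r)^2 + D_3/(1+r)^3 + D_4/(1+r)^4 + D_5/(1+r)^5 + TV/(1+r)^5
    = 39687.50000 + 41341.14583 + 43063.69358 + 44858.01414 + 46727.09806 + 470019.63347 = 685697.08509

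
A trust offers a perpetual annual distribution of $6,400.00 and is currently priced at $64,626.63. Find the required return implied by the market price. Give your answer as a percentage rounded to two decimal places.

P = C/r ⇒ r = C/P = $6,400.00/$64,626.63 = 0.099030

9.90%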